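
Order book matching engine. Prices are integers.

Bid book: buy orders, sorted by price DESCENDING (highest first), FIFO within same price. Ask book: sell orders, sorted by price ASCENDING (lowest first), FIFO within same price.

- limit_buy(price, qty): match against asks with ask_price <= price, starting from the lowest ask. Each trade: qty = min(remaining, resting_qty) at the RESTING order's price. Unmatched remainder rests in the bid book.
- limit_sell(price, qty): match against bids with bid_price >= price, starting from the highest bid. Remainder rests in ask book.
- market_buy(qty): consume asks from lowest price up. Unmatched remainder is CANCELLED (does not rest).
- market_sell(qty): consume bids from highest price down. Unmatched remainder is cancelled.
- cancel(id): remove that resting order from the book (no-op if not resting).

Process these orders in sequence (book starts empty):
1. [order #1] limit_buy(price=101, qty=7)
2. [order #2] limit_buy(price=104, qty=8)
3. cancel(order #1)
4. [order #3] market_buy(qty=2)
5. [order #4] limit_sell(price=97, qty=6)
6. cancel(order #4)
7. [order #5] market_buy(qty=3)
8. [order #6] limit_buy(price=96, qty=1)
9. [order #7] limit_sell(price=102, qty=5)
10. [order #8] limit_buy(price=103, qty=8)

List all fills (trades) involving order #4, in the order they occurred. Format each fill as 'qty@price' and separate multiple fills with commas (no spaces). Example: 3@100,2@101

Answer: 6@104

Derivation:
After op 1 [order #1] limit_buy(price=101, qty=7): fills=none; bids=[#1:7@101] asks=[-]
After op 2 [order #2] limit_buy(price=104, qty=8): fills=none; bids=[#2:8@104 #1:7@101] asks=[-]
After op 3 cancel(order #1): fills=none; bids=[#2:8@104] asks=[-]
After op 4 [order #3] market_buy(qty=2): fills=none; bids=[#2:8@104] asks=[-]
After op 5 [order #4] limit_sell(price=97, qty=6): fills=#2x#4:6@104; bids=[#2:2@104] asks=[-]
After op 6 cancel(order #4): fills=none; bids=[#2:2@104] asks=[-]
After op 7 [order #5] market_buy(qty=3): fills=none; bids=[#2:2@104] asks=[-]
After op 8 [order #6] limit_buy(price=96, qty=1): fills=none; bids=[#2:2@104 #6:1@96] asks=[-]
After op 9 [order #7] limit_sell(price=102, qty=5): fills=#2x#7:2@104; bids=[#6:1@96] asks=[#7:3@102]
After op 10 [order #8] limit_buy(price=103, qty=8): fills=#8x#7:3@102; bids=[#8:5@103 #6:1@96] asks=[-]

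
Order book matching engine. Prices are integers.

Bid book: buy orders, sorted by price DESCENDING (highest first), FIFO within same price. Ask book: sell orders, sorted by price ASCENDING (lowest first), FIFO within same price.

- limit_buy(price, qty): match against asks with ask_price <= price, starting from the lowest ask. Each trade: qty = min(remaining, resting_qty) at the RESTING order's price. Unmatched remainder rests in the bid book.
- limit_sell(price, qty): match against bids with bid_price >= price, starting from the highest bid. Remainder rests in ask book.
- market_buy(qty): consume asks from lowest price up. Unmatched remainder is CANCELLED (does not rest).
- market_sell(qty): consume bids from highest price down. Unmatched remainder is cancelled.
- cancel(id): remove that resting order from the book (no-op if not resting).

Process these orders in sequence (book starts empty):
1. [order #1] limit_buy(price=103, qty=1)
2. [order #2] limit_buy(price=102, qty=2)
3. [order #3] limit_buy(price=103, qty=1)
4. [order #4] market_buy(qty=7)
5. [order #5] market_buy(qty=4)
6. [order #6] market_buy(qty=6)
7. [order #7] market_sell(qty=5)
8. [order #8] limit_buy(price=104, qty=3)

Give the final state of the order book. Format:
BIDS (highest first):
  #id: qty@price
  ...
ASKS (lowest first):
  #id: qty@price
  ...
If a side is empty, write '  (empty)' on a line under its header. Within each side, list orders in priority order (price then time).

After op 1 [order #1] limit_buy(price=103, qty=1): fills=none; bids=[#1:1@103] asks=[-]
After op 2 [order #2] limit_buy(price=102, qty=2): fills=none; bids=[#1:1@103 #2:2@102] asks=[-]
After op 3 [order #3] limit_buy(price=103, qty=1): fills=none; bids=[#1:1@103 #3:1@103 #2:2@102] asks=[-]
After op 4 [order #4] market_buy(qty=7): fills=none; bids=[#1:1@103 #3:1@103 #2:2@102] asks=[-]
After op 5 [order #5] market_buy(qty=4): fills=none; bids=[#1:1@103 #3:1@103 #2:2@102] asks=[-]
After op 6 [order #6] market_buy(qty=6): fills=none; bids=[#1:1@103 #3:1@103 #2:2@102] asks=[-]
After op 7 [order #7] market_sell(qty=5): fills=#1x#7:1@103 #3x#7:1@103 #2x#7:2@102; bids=[-] asks=[-]
After op 8 [order #8] limit_buy(price=104, qty=3): fills=none; bids=[#8:3@104] asks=[-]

Answer: BIDS (highest first):
  #8: 3@104
ASKS (lowest first):
  (empty)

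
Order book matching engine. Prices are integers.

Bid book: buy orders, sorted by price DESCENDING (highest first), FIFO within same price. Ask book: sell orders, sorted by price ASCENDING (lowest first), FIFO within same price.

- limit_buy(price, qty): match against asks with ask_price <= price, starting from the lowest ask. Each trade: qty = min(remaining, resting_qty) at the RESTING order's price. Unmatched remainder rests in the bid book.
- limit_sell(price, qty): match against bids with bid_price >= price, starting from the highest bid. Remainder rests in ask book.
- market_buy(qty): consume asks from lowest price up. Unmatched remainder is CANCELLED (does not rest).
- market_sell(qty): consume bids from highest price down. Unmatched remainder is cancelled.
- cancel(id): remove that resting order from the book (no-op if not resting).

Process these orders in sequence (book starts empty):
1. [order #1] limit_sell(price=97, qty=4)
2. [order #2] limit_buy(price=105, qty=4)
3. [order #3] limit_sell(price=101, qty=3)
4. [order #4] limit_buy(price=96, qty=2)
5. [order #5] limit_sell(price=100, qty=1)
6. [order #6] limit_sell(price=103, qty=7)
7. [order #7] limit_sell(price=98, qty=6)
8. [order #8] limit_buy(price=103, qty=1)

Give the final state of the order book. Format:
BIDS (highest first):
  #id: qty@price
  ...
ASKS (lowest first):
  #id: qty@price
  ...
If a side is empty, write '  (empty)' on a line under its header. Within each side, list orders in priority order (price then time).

After op 1 [order #1] limit_sell(price=97, qty=4): fills=none; bids=[-] asks=[#1:4@97]
After op 2 [order #2] limit_buy(price=105, qty=4): fills=#2x#1:4@97; bids=[-] asks=[-]
After op 3 [order #3] limit_sell(price=101, qty=3): fills=none; bids=[-] asks=[#3:3@101]
After op 4 [order #4] limit_buy(price=96, qty=2): fills=none; bids=[#4:2@96] asks=[#3:3@101]
After op 5 [order #5] limit_sell(price=100, qty=1): fills=none; bids=[#4:2@96] asks=[#5:1@100 #3:3@101]
After op 6 [order #6] limit_sell(price=103, qty=7): fills=none; bids=[#4:2@96] asks=[#5:1@100 #3:3@101 #6:7@103]
After op 7 [order #7] limit_sell(price=98, qty=6): fills=none; bids=[#4:2@96] asks=[#7:6@98 #5:1@100 #3:3@101 #6:7@103]
After op 8 [order #8] limit_buy(price=103, qty=1): fills=#8x#7:1@98; bids=[#4:2@96] asks=[#7:5@98 #5:1@100 #3:3@101 #6:7@103]

Answer: BIDS (highest first):
  #4: 2@96
ASKS (lowest first):
  #7: 5@98
  #5: 1@100
  #3: 3@101
  #6: 7@103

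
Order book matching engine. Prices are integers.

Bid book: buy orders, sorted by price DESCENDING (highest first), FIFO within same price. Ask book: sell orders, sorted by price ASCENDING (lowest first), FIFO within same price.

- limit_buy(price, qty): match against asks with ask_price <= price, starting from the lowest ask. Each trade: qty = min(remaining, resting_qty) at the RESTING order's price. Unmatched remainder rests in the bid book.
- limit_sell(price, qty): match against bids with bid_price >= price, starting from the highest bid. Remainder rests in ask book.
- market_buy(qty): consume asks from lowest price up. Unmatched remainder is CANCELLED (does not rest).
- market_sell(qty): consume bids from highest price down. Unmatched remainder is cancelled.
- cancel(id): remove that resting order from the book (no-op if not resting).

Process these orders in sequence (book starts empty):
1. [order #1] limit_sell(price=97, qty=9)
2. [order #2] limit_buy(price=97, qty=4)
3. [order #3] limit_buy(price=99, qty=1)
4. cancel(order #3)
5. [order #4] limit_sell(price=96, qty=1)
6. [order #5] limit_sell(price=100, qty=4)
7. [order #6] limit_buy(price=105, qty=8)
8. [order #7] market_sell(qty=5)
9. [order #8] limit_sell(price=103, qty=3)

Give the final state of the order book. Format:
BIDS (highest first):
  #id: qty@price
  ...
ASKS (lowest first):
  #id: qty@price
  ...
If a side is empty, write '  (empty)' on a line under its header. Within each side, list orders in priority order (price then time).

Answer: BIDS (highest first):
  (empty)
ASKS (lowest first):
  #5: 1@100
  #8: 3@103

Derivation:
After op 1 [order #1] limit_sell(price=97, qty=9): fills=none; bids=[-] asks=[#1:9@97]
After op 2 [order #2] limit_buy(price=97, qty=4): fills=#2x#1:4@97; bids=[-] asks=[#1:5@97]
After op 3 [order #3] limit_buy(price=99, qty=1): fills=#3x#1:1@97; bids=[-] asks=[#1:4@97]
After op 4 cancel(order #3): fills=none; bids=[-] asks=[#1:4@97]
After op 5 [order #4] limit_sell(price=96, qty=1): fills=none; bids=[-] asks=[#4:1@96 #1:4@97]
After op 6 [order #5] limit_sell(price=100, qty=4): fills=none; bids=[-] asks=[#4:1@96 #1:4@97 #5:4@100]
After op 7 [order #6] limit_buy(price=105, qty=8): fills=#6x#4:1@96 #6x#1:4@97 #6x#5:3@100; bids=[-] asks=[#5:1@100]
After op 8 [order #7] market_sell(qty=5): fills=none; bids=[-] asks=[#5:1@100]
After op 9 [order #8] limit_sell(price=103, qty=3): fills=none; bids=[-] asks=[#5:1@100 #8:3@103]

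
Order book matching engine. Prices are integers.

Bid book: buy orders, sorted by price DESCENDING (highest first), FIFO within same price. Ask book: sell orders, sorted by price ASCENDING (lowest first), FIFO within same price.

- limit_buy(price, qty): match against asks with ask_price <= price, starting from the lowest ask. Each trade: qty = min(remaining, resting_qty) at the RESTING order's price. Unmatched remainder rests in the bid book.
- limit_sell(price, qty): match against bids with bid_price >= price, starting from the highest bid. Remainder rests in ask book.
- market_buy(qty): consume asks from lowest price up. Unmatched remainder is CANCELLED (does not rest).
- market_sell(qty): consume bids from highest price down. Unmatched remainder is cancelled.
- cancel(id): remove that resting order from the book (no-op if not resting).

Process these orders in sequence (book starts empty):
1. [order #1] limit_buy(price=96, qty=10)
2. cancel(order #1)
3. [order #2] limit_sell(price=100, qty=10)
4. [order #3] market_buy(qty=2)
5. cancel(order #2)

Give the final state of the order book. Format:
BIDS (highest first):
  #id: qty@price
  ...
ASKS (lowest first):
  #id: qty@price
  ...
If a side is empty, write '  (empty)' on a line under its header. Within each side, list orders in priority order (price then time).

Answer: BIDS (highest first):
  (empty)
ASKS (lowest first):
  (empty)

Derivation:
After op 1 [order #1] limit_buy(price=96, qty=10): fills=none; bids=[#1:10@96] asks=[-]
After op 2 cancel(order #1): fills=none; bids=[-] asks=[-]
After op 3 [order #2] limit_sell(price=100, qty=10): fills=none; bids=[-] asks=[#2:10@100]
After op 4 [order #3] market_buy(qty=2): fills=#3x#2:2@100; bids=[-] asks=[#2:8@100]
After op 5 cancel(order #2): fills=none; bids=[-] asks=[-]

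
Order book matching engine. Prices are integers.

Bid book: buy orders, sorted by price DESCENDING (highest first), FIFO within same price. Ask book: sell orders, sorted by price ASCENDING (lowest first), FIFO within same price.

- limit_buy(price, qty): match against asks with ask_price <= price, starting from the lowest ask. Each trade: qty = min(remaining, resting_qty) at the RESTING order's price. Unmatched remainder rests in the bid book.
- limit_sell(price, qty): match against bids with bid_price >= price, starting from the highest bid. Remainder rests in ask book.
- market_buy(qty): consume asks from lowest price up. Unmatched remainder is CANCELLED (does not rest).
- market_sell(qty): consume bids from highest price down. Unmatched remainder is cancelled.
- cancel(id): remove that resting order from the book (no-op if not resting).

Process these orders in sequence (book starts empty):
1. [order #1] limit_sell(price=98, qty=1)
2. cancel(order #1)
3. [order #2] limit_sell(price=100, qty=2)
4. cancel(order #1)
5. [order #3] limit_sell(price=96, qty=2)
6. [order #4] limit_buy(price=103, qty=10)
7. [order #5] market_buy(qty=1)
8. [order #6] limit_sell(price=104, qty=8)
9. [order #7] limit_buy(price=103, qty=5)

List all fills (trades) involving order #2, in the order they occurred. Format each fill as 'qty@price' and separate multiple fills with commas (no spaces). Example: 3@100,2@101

After op 1 [order #1] limit_sell(price=98, qty=1): fills=none; bids=[-] asks=[#1:1@98]
After op 2 cancel(order #1): fills=none; bids=[-] asks=[-]
After op 3 [order #2] limit_sell(price=100, qty=2): fills=none; bids=[-] asks=[#2:2@100]
After op 4 cancel(order #1): fills=none; bids=[-] asks=[#2:2@100]
After op 5 [order #3] limit_sell(price=96, qty=2): fills=none; bids=[-] asks=[#3:2@96 #2:2@100]
After op 6 [order #4] limit_buy(price=103, qty=10): fills=#4x#3:2@96 #4x#2:2@100; bids=[#4:6@103] asks=[-]
After op 7 [order #5] market_buy(qty=1): fills=none; bids=[#4:6@103] asks=[-]
After op 8 [order #6] limit_sell(price=104, qty=8): fills=none; bids=[#4:6@103] asks=[#6:8@104]
After op 9 [order #7] limit_buy(price=103, qty=5): fills=none; bids=[#4:6@103 #7:5@103] asks=[#6:8@104]

Answer: 2@100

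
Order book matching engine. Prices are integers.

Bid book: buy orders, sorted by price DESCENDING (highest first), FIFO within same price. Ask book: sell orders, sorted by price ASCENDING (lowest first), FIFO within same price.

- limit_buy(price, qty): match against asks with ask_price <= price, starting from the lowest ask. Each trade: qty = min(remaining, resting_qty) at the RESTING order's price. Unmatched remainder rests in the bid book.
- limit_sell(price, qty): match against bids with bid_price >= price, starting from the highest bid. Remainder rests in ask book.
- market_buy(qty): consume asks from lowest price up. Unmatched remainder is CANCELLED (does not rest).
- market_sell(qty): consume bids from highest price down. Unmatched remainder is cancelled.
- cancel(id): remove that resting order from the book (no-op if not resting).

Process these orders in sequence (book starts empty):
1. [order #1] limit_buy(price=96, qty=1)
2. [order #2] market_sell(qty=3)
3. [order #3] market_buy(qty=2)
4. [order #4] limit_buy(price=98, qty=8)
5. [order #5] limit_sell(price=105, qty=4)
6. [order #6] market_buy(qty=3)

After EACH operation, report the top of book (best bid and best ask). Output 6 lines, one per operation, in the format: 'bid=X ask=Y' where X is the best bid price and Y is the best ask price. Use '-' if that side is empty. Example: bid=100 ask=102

After op 1 [order #1] limit_buy(price=96, qty=1): fills=none; bids=[#1:1@96] asks=[-]
After op 2 [order #2] market_sell(qty=3): fills=#1x#2:1@96; bids=[-] asks=[-]
After op 3 [order #3] market_buy(qty=2): fills=none; bids=[-] asks=[-]
After op 4 [order #4] limit_buy(price=98, qty=8): fills=none; bids=[#4:8@98] asks=[-]
After op 5 [order #5] limit_sell(price=105, qty=4): fills=none; bids=[#4:8@98] asks=[#5:4@105]
After op 6 [order #6] market_buy(qty=3): fills=#6x#5:3@105; bids=[#4:8@98] asks=[#5:1@105]

Answer: bid=96 ask=-
bid=- ask=-
bid=- ask=-
bid=98 ask=-
bid=98 ask=105
bid=98 ask=105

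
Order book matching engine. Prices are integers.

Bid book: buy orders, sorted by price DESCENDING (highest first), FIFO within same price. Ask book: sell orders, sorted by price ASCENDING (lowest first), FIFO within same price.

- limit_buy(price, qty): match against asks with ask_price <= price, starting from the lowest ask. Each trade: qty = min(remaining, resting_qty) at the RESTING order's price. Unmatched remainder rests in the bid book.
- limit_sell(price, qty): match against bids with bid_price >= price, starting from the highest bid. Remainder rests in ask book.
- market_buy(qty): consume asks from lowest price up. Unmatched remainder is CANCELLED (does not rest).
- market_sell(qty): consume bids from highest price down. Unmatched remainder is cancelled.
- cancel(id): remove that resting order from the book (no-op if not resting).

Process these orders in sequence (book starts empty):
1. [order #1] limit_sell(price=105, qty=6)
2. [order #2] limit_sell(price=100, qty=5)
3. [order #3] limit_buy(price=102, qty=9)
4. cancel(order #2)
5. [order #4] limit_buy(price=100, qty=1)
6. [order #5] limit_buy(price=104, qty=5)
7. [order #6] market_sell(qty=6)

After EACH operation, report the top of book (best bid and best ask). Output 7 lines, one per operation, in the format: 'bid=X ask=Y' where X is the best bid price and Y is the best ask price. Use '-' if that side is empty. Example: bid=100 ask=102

After op 1 [order #1] limit_sell(price=105, qty=6): fills=none; bids=[-] asks=[#1:6@105]
After op 2 [order #2] limit_sell(price=100, qty=5): fills=none; bids=[-] asks=[#2:5@100 #1:6@105]
After op 3 [order #3] limit_buy(price=102, qty=9): fills=#3x#2:5@100; bids=[#3:4@102] asks=[#1:6@105]
After op 4 cancel(order #2): fills=none; bids=[#3:4@102] asks=[#1:6@105]
After op 5 [order #4] limit_buy(price=100, qty=1): fills=none; bids=[#3:4@102 #4:1@100] asks=[#1:6@105]
After op 6 [order #5] limit_buy(price=104, qty=5): fills=none; bids=[#5:5@104 #3:4@102 #4:1@100] asks=[#1:6@105]
After op 7 [order #6] market_sell(qty=6): fills=#5x#6:5@104 #3x#6:1@102; bids=[#3:3@102 #4:1@100] asks=[#1:6@105]

Answer: bid=- ask=105
bid=- ask=100
bid=102 ask=105
bid=102 ask=105
bid=102 ask=105
bid=104 ask=105
bid=102 ask=105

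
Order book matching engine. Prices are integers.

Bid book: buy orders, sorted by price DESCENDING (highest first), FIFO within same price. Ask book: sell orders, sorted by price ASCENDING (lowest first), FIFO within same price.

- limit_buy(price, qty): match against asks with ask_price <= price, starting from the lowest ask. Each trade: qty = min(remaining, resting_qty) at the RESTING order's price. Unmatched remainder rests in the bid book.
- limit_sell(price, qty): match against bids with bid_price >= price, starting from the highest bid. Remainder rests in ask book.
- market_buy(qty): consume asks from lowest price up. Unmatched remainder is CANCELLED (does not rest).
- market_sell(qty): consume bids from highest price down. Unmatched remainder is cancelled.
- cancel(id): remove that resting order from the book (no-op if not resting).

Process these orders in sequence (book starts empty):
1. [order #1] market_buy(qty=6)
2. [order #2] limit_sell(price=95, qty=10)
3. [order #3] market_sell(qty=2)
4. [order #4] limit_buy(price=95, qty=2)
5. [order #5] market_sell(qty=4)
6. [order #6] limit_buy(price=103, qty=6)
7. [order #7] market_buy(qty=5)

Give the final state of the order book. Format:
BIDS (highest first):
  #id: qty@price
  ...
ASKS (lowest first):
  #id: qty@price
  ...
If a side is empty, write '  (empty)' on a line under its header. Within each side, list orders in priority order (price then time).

After op 1 [order #1] market_buy(qty=6): fills=none; bids=[-] asks=[-]
After op 2 [order #2] limit_sell(price=95, qty=10): fills=none; bids=[-] asks=[#2:10@95]
After op 3 [order #3] market_sell(qty=2): fills=none; bids=[-] asks=[#2:10@95]
After op 4 [order #4] limit_buy(price=95, qty=2): fills=#4x#2:2@95; bids=[-] asks=[#2:8@95]
After op 5 [order #5] market_sell(qty=4): fills=none; bids=[-] asks=[#2:8@95]
After op 6 [order #6] limit_buy(price=103, qty=6): fills=#6x#2:6@95; bids=[-] asks=[#2:2@95]
After op 7 [order #7] market_buy(qty=5): fills=#7x#2:2@95; bids=[-] asks=[-]

Answer: BIDS (highest first):
  (empty)
ASKS (lowest first):
  (empty)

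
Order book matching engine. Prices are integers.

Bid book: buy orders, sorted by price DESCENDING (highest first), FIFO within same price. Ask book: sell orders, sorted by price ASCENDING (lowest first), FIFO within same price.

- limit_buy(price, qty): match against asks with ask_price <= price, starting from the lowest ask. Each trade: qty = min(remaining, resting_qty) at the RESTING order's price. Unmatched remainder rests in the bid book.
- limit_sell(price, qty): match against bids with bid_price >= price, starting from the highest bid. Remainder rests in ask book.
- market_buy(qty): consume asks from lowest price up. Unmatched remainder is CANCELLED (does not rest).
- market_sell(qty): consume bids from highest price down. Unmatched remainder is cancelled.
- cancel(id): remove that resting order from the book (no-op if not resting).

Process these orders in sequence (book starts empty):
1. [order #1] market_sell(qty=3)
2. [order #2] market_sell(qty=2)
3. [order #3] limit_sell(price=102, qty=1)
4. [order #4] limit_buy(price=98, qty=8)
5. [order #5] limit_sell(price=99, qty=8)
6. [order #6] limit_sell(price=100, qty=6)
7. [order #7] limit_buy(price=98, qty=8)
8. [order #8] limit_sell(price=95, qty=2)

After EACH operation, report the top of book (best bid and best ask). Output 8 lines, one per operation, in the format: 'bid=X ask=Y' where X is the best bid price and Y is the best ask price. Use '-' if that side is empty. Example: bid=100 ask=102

After op 1 [order #1] market_sell(qty=3): fills=none; bids=[-] asks=[-]
After op 2 [order #2] market_sell(qty=2): fills=none; bids=[-] asks=[-]
After op 3 [order #3] limit_sell(price=102, qty=1): fills=none; bids=[-] asks=[#3:1@102]
After op 4 [order #4] limit_buy(price=98, qty=8): fills=none; bids=[#4:8@98] asks=[#3:1@102]
After op 5 [order #5] limit_sell(price=99, qty=8): fills=none; bids=[#4:8@98] asks=[#5:8@99 #3:1@102]
After op 6 [order #6] limit_sell(price=100, qty=6): fills=none; bids=[#4:8@98] asks=[#5:8@99 #6:6@100 #3:1@102]
After op 7 [order #7] limit_buy(price=98, qty=8): fills=none; bids=[#4:8@98 #7:8@98] asks=[#5:8@99 #6:6@100 #3:1@102]
After op 8 [order #8] limit_sell(price=95, qty=2): fills=#4x#8:2@98; bids=[#4:6@98 #7:8@98] asks=[#5:8@99 #6:6@100 #3:1@102]

Answer: bid=- ask=-
bid=- ask=-
bid=- ask=102
bid=98 ask=102
bid=98 ask=99
bid=98 ask=99
bid=98 ask=99
bid=98 ask=99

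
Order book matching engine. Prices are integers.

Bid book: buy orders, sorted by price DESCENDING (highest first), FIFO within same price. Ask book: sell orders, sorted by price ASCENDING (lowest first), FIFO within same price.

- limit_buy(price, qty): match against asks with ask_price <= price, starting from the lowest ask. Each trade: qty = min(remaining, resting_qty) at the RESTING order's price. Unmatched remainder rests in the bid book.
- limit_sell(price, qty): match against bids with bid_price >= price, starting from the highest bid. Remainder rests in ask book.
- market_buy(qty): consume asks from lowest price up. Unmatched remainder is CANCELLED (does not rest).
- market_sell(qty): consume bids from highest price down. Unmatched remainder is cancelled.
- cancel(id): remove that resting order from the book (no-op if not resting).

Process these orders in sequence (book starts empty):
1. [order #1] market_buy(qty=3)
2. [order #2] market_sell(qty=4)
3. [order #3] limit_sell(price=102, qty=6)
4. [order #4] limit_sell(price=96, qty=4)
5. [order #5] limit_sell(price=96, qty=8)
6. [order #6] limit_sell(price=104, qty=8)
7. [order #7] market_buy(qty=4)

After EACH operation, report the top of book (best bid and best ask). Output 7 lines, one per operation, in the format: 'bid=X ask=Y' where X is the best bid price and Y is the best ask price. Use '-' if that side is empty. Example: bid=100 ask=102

Answer: bid=- ask=-
bid=- ask=-
bid=- ask=102
bid=- ask=96
bid=- ask=96
bid=- ask=96
bid=- ask=96

Derivation:
After op 1 [order #1] market_buy(qty=3): fills=none; bids=[-] asks=[-]
After op 2 [order #2] market_sell(qty=4): fills=none; bids=[-] asks=[-]
After op 3 [order #3] limit_sell(price=102, qty=6): fills=none; bids=[-] asks=[#3:6@102]
After op 4 [order #4] limit_sell(price=96, qty=4): fills=none; bids=[-] asks=[#4:4@96 #3:6@102]
After op 5 [order #5] limit_sell(price=96, qty=8): fills=none; bids=[-] asks=[#4:4@96 #5:8@96 #3:6@102]
After op 6 [order #6] limit_sell(price=104, qty=8): fills=none; bids=[-] asks=[#4:4@96 #5:8@96 #3:6@102 #6:8@104]
After op 7 [order #7] market_buy(qty=4): fills=#7x#4:4@96; bids=[-] asks=[#5:8@96 #3:6@102 #6:8@104]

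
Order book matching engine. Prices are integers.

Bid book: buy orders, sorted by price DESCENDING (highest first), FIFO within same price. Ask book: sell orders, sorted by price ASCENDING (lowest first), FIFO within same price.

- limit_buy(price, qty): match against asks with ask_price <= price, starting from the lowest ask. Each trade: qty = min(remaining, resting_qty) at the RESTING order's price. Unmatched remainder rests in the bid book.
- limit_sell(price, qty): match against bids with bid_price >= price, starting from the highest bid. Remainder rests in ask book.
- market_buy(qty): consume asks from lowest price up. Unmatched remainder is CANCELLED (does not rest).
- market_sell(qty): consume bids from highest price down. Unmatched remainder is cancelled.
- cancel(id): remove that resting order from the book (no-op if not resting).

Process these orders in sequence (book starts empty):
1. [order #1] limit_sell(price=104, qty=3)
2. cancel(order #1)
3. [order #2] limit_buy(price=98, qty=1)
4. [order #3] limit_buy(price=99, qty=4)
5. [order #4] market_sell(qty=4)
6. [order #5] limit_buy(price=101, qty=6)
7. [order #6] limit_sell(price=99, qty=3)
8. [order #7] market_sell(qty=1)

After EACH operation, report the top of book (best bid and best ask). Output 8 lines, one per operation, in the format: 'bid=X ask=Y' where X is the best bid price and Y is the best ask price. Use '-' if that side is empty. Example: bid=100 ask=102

Answer: bid=- ask=104
bid=- ask=-
bid=98 ask=-
bid=99 ask=-
bid=98 ask=-
bid=101 ask=-
bid=101 ask=-
bid=101 ask=-

Derivation:
After op 1 [order #1] limit_sell(price=104, qty=3): fills=none; bids=[-] asks=[#1:3@104]
After op 2 cancel(order #1): fills=none; bids=[-] asks=[-]
After op 3 [order #2] limit_buy(price=98, qty=1): fills=none; bids=[#2:1@98] asks=[-]
After op 4 [order #3] limit_buy(price=99, qty=4): fills=none; bids=[#3:4@99 #2:1@98] asks=[-]
After op 5 [order #4] market_sell(qty=4): fills=#3x#4:4@99; bids=[#2:1@98] asks=[-]
After op 6 [order #5] limit_buy(price=101, qty=6): fills=none; bids=[#5:6@101 #2:1@98] asks=[-]
After op 7 [order #6] limit_sell(price=99, qty=3): fills=#5x#6:3@101; bids=[#5:3@101 #2:1@98] asks=[-]
After op 8 [order #7] market_sell(qty=1): fills=#5x#7:1@101; bids=[#5:2@101 #2:1@98] asks=[-]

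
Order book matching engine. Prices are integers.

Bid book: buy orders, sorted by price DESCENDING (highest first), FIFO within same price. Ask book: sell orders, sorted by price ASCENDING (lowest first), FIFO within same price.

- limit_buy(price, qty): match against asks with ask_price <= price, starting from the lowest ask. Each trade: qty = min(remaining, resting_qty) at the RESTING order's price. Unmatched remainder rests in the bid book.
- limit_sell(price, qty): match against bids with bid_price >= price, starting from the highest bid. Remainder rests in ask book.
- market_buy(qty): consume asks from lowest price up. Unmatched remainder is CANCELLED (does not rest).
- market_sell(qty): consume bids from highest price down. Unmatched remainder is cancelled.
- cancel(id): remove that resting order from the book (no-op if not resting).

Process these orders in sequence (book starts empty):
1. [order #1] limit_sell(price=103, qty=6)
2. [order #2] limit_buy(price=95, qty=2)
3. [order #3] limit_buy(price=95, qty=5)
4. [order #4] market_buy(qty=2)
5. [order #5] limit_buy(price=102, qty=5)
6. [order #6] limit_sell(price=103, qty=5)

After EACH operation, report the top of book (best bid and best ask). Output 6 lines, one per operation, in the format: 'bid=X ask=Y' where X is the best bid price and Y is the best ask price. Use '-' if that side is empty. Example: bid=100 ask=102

Answer: bid=- ask=103
bid=95 ask=103
bid=95 ask=103
bid=95 ask=103
bid=102 ask=103
bid=102 ask=103

Derivation:
After op 1 [order #1] limit_sell(price=103, qty=6): fills=none; bids=[-] asks=[#1:6@103]
After op 2 [order #2] limit_buy(price=95, qty=2): fills=none; bids=[#2:2@95] asks=[#1:6@103]
After op 3 [order #3] limit_buy(price=95, qty=5): fills=none; bids=[#2:2@95 #3:5@95] asks=[#1:6@103]
After op 4 [order #4] market_buy(qty=2): fills=#4x#1:2@103; bids=[#2:2@95 #3:5@95] asks=[#1:4@103]
After op 5 [order #5] limit_buy(price=102, qty=5): fills=none; bids=[#5:5@102 #2:2@95 #3:5@95] asks=[#1:4@103]
After op 6 [order #6] limit_sell(price=103, qty=5): fills=none; bids=[#5:5@102 #2:2@95 #3:5@95] asks=[#1:4@103 #6:5@103]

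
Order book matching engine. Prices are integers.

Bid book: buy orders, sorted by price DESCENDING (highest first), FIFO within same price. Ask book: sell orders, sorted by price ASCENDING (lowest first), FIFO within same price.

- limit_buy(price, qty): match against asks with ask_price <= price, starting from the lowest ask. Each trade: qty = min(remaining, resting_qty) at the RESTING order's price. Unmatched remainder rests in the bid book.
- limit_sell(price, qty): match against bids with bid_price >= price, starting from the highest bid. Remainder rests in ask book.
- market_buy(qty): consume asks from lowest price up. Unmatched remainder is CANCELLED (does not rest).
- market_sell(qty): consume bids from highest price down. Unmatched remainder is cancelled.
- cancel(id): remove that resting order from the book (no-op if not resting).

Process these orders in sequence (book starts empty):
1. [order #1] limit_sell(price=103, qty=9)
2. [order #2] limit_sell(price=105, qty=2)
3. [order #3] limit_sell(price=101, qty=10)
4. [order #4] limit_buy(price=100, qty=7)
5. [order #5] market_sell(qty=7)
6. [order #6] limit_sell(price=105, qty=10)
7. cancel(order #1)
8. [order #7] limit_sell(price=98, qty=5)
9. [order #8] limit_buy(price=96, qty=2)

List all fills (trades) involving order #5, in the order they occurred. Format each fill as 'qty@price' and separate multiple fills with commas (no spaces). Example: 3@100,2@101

Answer: 7@100

Derivation:
After op 1 [order #1] limit_sell(price=103, qty=9): fills=none; bids=[-] asks=[#1:9@103]
After op 2 [order #2] limit_sell(price=105, qty=2): fills=none; bids=[-] asks=[#1:9@103 #2:2@105]
After op 3 [order #3] limit_sell(price=101, qty=10): fills=none; bids=[-] asks=[#3:10@101 #1:9@103 #2:2@105]
After op 4 [order #4] limit_buy(price=100, qty=7): fills=none; bids=[#4:7@100] asks=[#3:10@101 #1:9@103 #2:2@105]
After op 5 [order #5] market_sell(qty=7): fills=#4x#5:7@100; bids=[-] asks=[#3:10@101 #1:9@103 #2:2@105]
After op 6 [order #6] limit_sell(price=105, qty=10): fills=none; bids=[-] asks=[#3:10@101 #1:9@103 #2:2@105 #6:10@105]
After op 7 cancel(order #1): fills=none; bids=[-] asks=[#3:10@101 #2:2@105 #6:10@105]
After op 8 [order #7] limit_sell(price=98, qty=5): fills=none; bids=[-] asks=[#7:5@98 #3:10@101 #2:2@105 #6:10@105]
After op 9 [order #8] limit_buy(price=96, qty=2): fills=none; bids=[#8:2@96] asks=[#7:5@98 #3:10@101 #2:2@105 #6:10@105]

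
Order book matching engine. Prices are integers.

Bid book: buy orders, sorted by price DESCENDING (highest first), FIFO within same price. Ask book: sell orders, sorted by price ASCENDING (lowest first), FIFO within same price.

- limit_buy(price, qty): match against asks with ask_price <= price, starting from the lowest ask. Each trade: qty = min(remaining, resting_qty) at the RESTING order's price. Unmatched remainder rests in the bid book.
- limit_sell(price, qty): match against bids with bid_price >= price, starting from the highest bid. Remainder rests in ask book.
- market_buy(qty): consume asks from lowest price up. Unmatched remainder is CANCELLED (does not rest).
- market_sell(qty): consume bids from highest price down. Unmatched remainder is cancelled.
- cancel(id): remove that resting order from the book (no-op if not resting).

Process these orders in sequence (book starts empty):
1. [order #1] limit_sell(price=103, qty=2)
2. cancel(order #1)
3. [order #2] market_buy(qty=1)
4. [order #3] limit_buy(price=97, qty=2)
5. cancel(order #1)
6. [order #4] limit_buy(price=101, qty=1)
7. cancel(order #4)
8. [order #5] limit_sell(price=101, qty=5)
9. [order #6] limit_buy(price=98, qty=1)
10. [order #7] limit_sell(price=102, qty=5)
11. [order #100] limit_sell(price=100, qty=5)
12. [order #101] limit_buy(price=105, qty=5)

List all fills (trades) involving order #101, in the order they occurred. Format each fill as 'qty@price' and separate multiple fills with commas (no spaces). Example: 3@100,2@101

Answer: 5@100

Derivation:
After op 1 [order #1] limit_sell(price=103, qty=2): fills=none; bids=[-] asks=[#1:2@103]
After op 2 cancel(order #1): fills=none; bids=[-] asks=[-]
After op 3 [order #2] market_buy(qty=1): fills=none; bids=[-] asks=[-]
After op 4 [order #3] limit_buy(price=97, qty=2): fills=none; bids=[#3:2@97] asks=[-]
After op 5 cancel(order #1): fills=none; bids=[#3:2@97] asks=[-]
After op 6 [order #4] limit_buy(price=101, qty=1): fills=none; bids=[#4:1@101 #3:2@97] asks=[-]
After op 7 cancel(order #4): fills=none; bids=[#3:2@97] asks=[-]
After op 8 [order #5] limit_sell(price=101, qty=5): fills=none; bids=[#3:2@97] asks=[#5:5@101]
After op 9 [order #6] limit_buy(price=98, qty=1): fills=none; bids=[#6:1@98 #3:2@97] asks=[#5:5@101]
After op 10 [order #7] limit_sell(price=102, qty=5): fills=none; bids=[#6:1@98 #3:2@97] asks=[#5:5@101 #7:5@102]
After op 11 [order #100] limit_sell(price=100, qty=5): fills=none; bids=[#6:1@98 #3:2@97] asks=[#100:5@100 #5:5@101 #7:5@102]
After op 12 [order #101] limit_buy(price=105, qty=5): fills=#101x#100:5@100; bids=[#6:1@98 #3:2@97] asks=[#5:5@101 #7:5@102]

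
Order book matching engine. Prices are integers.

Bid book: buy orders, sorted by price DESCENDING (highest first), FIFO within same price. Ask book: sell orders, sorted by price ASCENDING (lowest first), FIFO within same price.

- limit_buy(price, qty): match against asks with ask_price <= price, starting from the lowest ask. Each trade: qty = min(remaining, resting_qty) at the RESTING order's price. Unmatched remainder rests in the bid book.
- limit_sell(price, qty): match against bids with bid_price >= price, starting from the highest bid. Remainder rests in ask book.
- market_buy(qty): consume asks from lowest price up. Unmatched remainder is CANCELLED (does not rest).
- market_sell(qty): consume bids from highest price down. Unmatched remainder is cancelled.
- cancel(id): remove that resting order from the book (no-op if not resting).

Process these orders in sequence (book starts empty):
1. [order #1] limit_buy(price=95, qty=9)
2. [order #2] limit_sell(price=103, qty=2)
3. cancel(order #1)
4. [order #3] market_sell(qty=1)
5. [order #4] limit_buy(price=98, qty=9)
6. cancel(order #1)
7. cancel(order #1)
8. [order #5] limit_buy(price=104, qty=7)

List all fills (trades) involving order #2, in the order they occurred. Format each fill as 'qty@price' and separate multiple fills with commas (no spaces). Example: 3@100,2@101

After op 1 [order #1] limit_buy(price=95, qty=9): fills=none; bids=[#1:9@95] asks=[-]
After op 2 [order #2] limit_sell(price=103, qty=2): fills=none; bids=[#1:9@95] asks=[#2:2@103]
After op 3 cancel(order #1): fills=none; bids=[-] asks=[#2:2@103]
After op 4 [order #3] market_sell(qty=1): fills=none; bids=[-] asks=[#2:2@103]
After op 5 [order #4] limit_buy(price=98, qty=9): fills=none; bids=[#4:9@98] asks=[#2:2@103]
After op 6 cancel(order #1): fills=none; bids=[#4:9@98] asks=[#2:2@103]
After op 7 cancel(order #1): fills=none; bids=[#4:9@98] asks=[#2:2@103]
After op 8 [order #5] limit_buy(price=104, qty=7): fills=#5x#2:2@103; bids=[#5:5@104 #4:9@98] asks=[-]

Answer: 2@103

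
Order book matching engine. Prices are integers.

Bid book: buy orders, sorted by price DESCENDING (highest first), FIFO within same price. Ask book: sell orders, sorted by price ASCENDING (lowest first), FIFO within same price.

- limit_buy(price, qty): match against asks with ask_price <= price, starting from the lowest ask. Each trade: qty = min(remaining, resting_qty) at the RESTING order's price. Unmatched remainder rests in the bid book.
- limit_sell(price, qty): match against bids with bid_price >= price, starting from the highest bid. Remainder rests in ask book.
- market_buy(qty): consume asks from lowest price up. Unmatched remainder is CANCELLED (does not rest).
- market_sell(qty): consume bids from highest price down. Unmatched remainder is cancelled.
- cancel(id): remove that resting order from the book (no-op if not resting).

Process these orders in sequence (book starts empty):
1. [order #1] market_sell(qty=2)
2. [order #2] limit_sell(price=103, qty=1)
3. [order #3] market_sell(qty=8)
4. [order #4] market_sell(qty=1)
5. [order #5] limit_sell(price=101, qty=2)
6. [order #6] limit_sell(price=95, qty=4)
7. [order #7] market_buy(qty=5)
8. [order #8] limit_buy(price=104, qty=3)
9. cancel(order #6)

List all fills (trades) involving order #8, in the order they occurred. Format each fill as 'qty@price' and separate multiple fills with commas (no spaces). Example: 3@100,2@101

Answer: 1@101,1@103

Derivation:
After op 1 [order #1] market_sell(qty=2): fills=none; bids=[-] asks=[-]
After op 2 [order #2] limit_sell(price=103, qty=1): fills=none; bids=[-] asks=[#2:1@103]
After op 3 [order #3] market_sell(qty=8): fills=none; bids=[-] asks=[#2:1@103]
After op 4 [order #4] market_sell(qty=1): fills=none; bids=[-] asks=[#2:1@103]
After op 5 [order #5] limit_sell(price=101, qty=2): fills=none; bids=[-] asks=[#5:2@101 #2:1@103]
After op 6 [order #6] limit_sell(price=95, qty=4): fills=none; bids=[-] asks=[#6:4@95 #5:2@101 #2:1@103]
After op 7 [order #7] market_buy(qty=5): fills=#7x#6:4@95 #7x#5:1@101; bids=[-] asks=[#5:1@101 #2:1@103]
After op 8 [order #8] limit_buy(price=104, qty=3): fills=#8x#5:1@101 #8x#2:1@103; bids=[#8:1@104] asks=[-]
After op 9 cancel(order #6): fills=none; bids=[#8:1@104] asks=[-]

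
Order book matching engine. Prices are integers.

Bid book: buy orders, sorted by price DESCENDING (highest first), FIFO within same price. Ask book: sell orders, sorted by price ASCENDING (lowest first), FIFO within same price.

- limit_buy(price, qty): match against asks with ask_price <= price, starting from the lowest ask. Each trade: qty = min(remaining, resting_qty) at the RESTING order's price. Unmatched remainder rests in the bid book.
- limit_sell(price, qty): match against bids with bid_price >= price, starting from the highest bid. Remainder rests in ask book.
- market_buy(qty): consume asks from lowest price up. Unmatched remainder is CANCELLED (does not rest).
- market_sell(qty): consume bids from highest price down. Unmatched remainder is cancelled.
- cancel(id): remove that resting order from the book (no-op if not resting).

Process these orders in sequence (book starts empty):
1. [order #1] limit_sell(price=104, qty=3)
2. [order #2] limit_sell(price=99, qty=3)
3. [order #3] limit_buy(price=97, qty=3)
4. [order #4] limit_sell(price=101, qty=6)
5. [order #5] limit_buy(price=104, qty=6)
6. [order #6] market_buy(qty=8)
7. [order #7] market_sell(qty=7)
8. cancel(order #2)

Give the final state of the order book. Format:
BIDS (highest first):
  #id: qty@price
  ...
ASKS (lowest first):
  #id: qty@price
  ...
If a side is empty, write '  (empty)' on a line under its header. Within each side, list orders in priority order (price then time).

Answer: BIDS (highest first):
  (empty)
ASKS (lowest first):
  (empty)

Derivation:
After op 1 [order #1] limit_sell(price=104, qty=3): fills=none; bids=[-] asks=[#1:3@104]
After op 2 [order #2] limit_sell(price=99, qty=3): fills=none; bids=[-] asks=[#2:3@99 #1:3@104]
After op 3 [order #3] limit_buy(price=97, qty=3): fills=none; bids=[#3:3@97] asks=[#2:3@99 #1:3@104]
After op 4 [order #4] limit_sell(price=101, qty=6): fills=none; bids=[#3:3@97] asks=[#2:3@99 #4:6@101 #1:3@104]
After op 5 [order #5] limit_buy(price=104, qty=6): fills=#5x#2:3@99 #5x#4:3@101; bids=[#3:3@97] asks=[#4:3@101 #1:3@104]
After op 6 [order #6] market_buy(qty=8): fills=#6x#4:3@101 #6x#1:3@104; bids=[#3:3@97] asks=[-]
After op 7 [order #7] market_sell(qty=7): fills=#3x#7:3@97; bids=[-] asks=[-]
After op 8 cancel(order #2): fills=none; bids=[-] asks=[-]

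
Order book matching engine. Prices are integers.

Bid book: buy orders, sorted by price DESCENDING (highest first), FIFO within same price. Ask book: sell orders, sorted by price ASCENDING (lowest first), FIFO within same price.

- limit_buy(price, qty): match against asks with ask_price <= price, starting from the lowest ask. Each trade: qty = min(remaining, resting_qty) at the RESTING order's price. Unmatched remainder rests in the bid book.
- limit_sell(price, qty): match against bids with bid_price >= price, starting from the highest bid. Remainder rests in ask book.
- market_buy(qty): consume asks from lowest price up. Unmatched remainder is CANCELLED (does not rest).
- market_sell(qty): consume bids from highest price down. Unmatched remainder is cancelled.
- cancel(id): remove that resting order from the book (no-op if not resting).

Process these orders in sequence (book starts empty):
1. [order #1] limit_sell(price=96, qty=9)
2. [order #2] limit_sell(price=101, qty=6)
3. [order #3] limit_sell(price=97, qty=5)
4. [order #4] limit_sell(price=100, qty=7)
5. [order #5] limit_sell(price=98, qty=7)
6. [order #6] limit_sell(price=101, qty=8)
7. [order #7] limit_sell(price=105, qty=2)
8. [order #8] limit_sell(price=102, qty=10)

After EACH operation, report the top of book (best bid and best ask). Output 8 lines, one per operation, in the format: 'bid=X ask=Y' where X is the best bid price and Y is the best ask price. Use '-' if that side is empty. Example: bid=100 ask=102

Answer: bid=- ask=96
bid=- ask=96
bid=- ask=96
bid=- ask=96
bid=- ask=96
bid=- ask=96
bid=- ask=96
bid=- ask=96

Derivation:
After op 1 [order #1] limit_sell(price=96, qty=9): fills=none; bids=[-] asks=[#1:9@96]
After op 2 [order #2] limit_sell(price=101, qty=6): fills=none; bids=[-] asks=[#1:9@96 #2:6@101]
After op 3 [order #3] limit_sell(price=97, qty=5): fills=none; bids=[-] asks=[#1:9@96 #3:5@97 #2:6@101]
After op 4 [order #4] limit_sell(price=100, qty=7): fills=none; bids=[-] asks=[#1:9@96 #3:5@97 #4:7@100 #2:6@101]
After op 5 [order #5] limit_sell(price=98, qty=7): fills=none; bids=[-] asks=[#1:9@96 #3:5@97 #5:7@98 #4:7@100 #2:6@101]
After op 6 [order #6] limit_sell(price=101, qty=8): fills=none; bids=[-] asks=[#1:9@96 #3:5@97 #5:7@98 #4:7@100 #2:6@101 #6:8@101]
After op 7 [order #7] limit_sell(price=105, qty=2): fills=none; bids=[-] asks=[#1:9@96 #3:5@97 #5:7@98 #4:7@100 #2:6@101 #6:8@101 #7:2@105]
After op 8 [order #8] limit_sell(price=102, qty=10): fills=none; bids=[-] asks=[#1:9@96 #3:5@97 #5:7@98 #4:7@100 #2:6@101 #6:8@101 #8:10@102 #7:2@105]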